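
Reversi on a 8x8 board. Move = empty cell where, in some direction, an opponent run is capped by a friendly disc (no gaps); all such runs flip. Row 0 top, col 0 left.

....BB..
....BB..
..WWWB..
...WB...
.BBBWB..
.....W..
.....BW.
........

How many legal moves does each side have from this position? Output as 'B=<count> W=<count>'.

Answer: B=6 W=10

Derivation:
-- B to move --
(1,1): no bracket -> illegal
(1,2): flips 1 -> legal
(1,3): flips 2 -> legal
(2,1): flips 3 -> legal
(3,1): no bracket -> illegal
(3,2): flips 2 -> legal
(3,5): no bracket -> illegal
(4,6): no bracket -> illegal
(5,3): no bracket -> illegal
(5,4): flips 1 -> legal
(5,6): no bracket -> illegal
(5,7): no bracket -> illegal
(6,4): no bracket -> illegal
(6,7): flips 1 -> legal
(7,5): no bracket -> illegal
(7,6): no bracket -> illegal
(7,7): no bracket -> illegal
B mobility = 6
-- W to move --
(0,3): no bracket -> illegal
(0,6): flips 1 -> legal
(1,3): no bracket -> illegal
(1,6): no bracket -> illegal
(2,6): flips 1 -> legal
(3,0): no bracket -> illegal
(3,1): no bracket -> illegal
(3,2): no bracket -> illegal
(3,5): flips 2 -> legal
(3,6): no bracket -> illegal
(4,0): flips 3 -> legal
(4,6): flips 1 -> legal
(5,0): no bracket -> illegal
(5,1): flips 1 -> legal
(5,2): no bracket -> illegal
(5,3): flips 1 -> legal
(5,4): no bracket -> illegal
(5,6): flips 2 -> legal
(6,4): flips 1 -> legal
(7,4): no bracket -> illegal
(7,5): flips 1 -> legal
(7,6): no bracket -> illegal
W mobility = 10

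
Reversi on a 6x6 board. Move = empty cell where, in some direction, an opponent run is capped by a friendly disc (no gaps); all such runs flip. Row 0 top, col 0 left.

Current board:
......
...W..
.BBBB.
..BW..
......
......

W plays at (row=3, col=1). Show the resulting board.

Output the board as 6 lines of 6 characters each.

Answer: ......
...W..
.BWBB.
.WWW..
......
......

Derivation:
Place W at (3,1); scan 8 dirs for brackets.
Dir NW: first cell '.' (not opp) -> no flip
Dir N: opp run (2,1), next='.' -> no flip
Dir NE: opp run (2,2) capped by W -> flip
Dir W: first cell '.' (not opp) -> no flip
Dir E: opp run (3,2) capped by W -> flip
Dir SW: first cell '.' (not opp) -> no flip
Dir S: first cell '.' (not opp) -> no flip
Dir SE: first cell '.' (not opp) -> no flip
All flips: (2,2) (3,2)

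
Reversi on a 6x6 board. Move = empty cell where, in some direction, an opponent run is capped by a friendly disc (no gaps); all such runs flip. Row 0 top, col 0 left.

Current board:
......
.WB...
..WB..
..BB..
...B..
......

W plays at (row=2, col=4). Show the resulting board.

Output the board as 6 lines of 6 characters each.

Answer: ......
.WB...
..WWW.
..BB..
...B..
......

Derivation:
Place W at (2,4); scan 8 dirs for brackets.
Dir NW: first cell '.' (not opp) -> no flip
Dir N: first cell '.' (not opp) -> no flip
Dir NE: first cell '.' (not opp) -> no flip
Dir W: opp run (2,3) capped by W -> flip
Dir E: first cell '.' (not opp) -> no flip
Dir SW: opp run (3,3), next='.' -> no flip
Dir S: first cell '.' (not opp) -> no flip
Dir SE: first cell '.' (not opp) -> no flip
All flips: (2,3)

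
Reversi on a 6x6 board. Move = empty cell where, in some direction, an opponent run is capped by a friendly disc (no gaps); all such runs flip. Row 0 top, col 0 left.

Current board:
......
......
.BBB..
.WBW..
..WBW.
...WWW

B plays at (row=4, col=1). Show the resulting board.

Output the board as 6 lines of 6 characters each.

Answer: ......
......
.BBB..
.BBW..
.BBBW.
...WWW

Derivation:
Place B at (4,1); scan 8 dirs for brackets.
Dir NW: first cell '.' (not opp) -> no flip
Dir N: opp run (3,1) capped by B -> flip
Dir NE: first cell 'B' (not opp) -> no flip
Dir W: first cell '.' (not opp) -> no flip
Dir E: opp run (4,2) capped by B -> flip
Dir SW: first cell '.' (not opp) -> no flip
Dir S: first cell '.' (not opp) -> no flip
Dir SE: first cell '.' (not opp) -> no flip
All flips: (3,1) (4,2)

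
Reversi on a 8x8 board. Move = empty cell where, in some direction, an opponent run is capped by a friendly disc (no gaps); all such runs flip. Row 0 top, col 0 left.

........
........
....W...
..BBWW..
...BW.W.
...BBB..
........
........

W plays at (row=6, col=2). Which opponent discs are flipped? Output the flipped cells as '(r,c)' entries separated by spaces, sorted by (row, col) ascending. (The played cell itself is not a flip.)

Dir NW: first cell '.' (not opp) -> no flip
Dir N: first cell '.' (not opp) -> no flip
Dir NE: opp run (5,3) capped by W -> flip
Dir W: first cell '.' (not opp) -> no flip
Dir E: first cell '.' (not opp) -> no flip
Dir SW: first cell '.' (not opp) -> no flip
Dir S: first cell '.' (not opp) -> no flip
Dir SE: first cell '.' (not opp) -> no flip

Answer: (5,3)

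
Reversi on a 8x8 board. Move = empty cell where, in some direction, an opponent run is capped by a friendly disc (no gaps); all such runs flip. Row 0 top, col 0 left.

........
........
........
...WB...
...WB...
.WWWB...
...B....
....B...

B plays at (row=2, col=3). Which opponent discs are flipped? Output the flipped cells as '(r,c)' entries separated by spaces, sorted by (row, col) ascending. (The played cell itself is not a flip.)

Dir NW: first cell '.' (not opp) -> no flip
Dir N: first cell '.' (not opp) -> no flip
Dir NE: first cell '.' (not opp) -> no flip
Dir W: first cell '.' (not opp) -> no flip
Dir E: first cell '.' (not opp) -> no flip
Dir SW: first cell '.' (not opp) -> no flip
Dir S: opp run (3,3) (4,3) (5,3) capped by B -> flip
Dir SE: first cell 'B' (not opp) -> no flip

Answer: (3,3) (4,3) (5,3)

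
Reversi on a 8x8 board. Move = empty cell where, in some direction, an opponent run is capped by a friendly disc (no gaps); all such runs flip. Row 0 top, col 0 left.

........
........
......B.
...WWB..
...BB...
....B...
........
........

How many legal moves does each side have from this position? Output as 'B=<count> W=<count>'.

-- B to move --
(2,2): flips 1 -> legal
(2,3): flips 1 -> legal
(2,4): flips 1 -> legal
(2,5): flips 1 -> legal
(3,2): flips 2 -> legal
(4,2): no bracket -> illegal
(4,5): no bracket -> illegal
B mobility = 5
-- W to move --
(1,5): no bracket -> illegal
(1,6): no bracket -> illegal
(1,7): no bracket -> illegal
(2,4): no bracket -> illegal
(2,5): no bracket -> illegal
(2,7): no bracket -> illegal
(3,2): no bracket -> illegal
(3,6): flips 1 -> legal
(3,7): no bracket -> illegal
(4,2): no bracket -> illegal
(4,5): no bracket -> illegal
(4,6): no bracket -> illegal
(5,2): flips 1 -> legal
(5,3): flips 1 -> legal
(5,5): flips 1 -> legal
(6,3): no bracket -> illegal
(6,4): flips 2 -> legal
(6,5): no bracket -> illegal
W mobility = 5

Answer: B=5 W=5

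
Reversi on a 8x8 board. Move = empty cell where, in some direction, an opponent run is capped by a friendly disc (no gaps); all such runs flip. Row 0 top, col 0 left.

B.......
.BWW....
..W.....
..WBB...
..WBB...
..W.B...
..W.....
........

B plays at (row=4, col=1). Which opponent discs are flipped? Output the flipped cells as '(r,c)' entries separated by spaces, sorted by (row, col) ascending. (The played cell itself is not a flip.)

Answer: (4,2)

Derivation:
Dir NW: first cell '.' (not opp) -> no flip
Dir N: first cell '.' (not opp) -> no flip
Dir NE: opp run (3,2), next='.' -> no flip
Dir W: first cell '.' (not opp) -> no flip
Dir E: opp run (4,2) capped by B -> flip
Dir SW: first cell '.' (not opp) -> no flip
Dir S: first cell '.' (not opp) -> no flip
Dir SE: opp run (5,2), next='.' -> no flip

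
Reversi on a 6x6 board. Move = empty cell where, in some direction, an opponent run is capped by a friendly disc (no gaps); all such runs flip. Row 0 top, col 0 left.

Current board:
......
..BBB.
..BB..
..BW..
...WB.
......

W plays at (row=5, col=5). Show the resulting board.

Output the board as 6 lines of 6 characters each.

Answer: ......
..BBB.
..BB..
..BW..
...WW.
.....W

Derivation:
Place W at (5,5); scan 8 dirs for brackets.
Dir NW: opp run (4,4) capped by W -> flip
Dir N: first cell '.' (not opp) -> no flip
Dir NE: edge -> no flip
Dir W: first cell '.' (not opp) -> no flip
Dir E: edge -> no flip
Dir SW: edge -> no flip
Dir S: edge -> no flip
Dir SE: edge -> no flip
All flips: (4,4)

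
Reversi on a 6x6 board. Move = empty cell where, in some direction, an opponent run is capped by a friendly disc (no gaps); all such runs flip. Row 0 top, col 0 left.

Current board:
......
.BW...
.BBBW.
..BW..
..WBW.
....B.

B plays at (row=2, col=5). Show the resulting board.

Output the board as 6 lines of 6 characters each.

Place B at (2,5); scan 8 dirs for brackets.
Dir NW: first cell '.' (not opp) -> no flip
Dir N: first cell '.' (not opp) -> no flip
Dir NE: edge -> no flip
Dir W: opp run (2,4) capped by B -> flip
Dir E: edge -> no flip
Dir SW: first cell '.' (not opp) -> no flip
Dir S: first cell '.' (not opp) -> no flip
Dir SE: edge -> no flip
All flips: (2,4)

Answer: ......
.BW...
.BBBBB
..BW..
..WBW.
....B.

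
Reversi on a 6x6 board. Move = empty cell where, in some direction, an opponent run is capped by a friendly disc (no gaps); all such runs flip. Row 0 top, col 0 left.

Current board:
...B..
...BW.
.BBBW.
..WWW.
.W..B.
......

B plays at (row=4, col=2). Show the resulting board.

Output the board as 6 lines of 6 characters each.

Place B at (4,2); scan 8 dirs for brackets.
Dir NW: first cell '.' (not opp) -> no flip
Dir N: opp run (3,2) capped by B -> flip
Dir NE: opp run (3,3) (2,4), next='.' -> no flip
Dir W: opp run (4,1), next='.' -> no flip
Dir E: first cell '.' (not opp) -> no flip
Dir SW: first cell '.' (not opp) -> no flip
Dir S: first cell '.' (not opp) -> no flip
Dir SE: first cell '.' (not opp) -> no flip
All flips: (3,2)

Answer: ...B..
...BW.
.BBBW.
..BWW.
.WB.B.
......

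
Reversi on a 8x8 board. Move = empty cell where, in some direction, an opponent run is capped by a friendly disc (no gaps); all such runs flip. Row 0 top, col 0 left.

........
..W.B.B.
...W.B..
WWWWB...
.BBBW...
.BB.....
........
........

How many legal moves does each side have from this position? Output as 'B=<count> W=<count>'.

Answer: B=8 W=12

Derivation:
-- B to move --
(0,1): flips 2 -> legal
(0,2): no bracket -> illegal
(0,3): no bracket -> illegal
(1,1): no bracket -> illegal
(1,3): flips 2 -> legal
(2,0): flips 1 -> legal
(2,1): flips 2 -> legal
(2,2): flips 1 -> legal
(2,4): flips 1 -> legal
(3,5): no bracket -> illegal
(4,0): no bracket -> illegal
(4,5): flips 1 -> legal
(5,3): no bracket -> illegal
(5,4): flips 1 -> legal
(5,5): no bracket -> illegal
B mobility = 8
-- W to move --
(0,3): no bracket -> illegal
(0,4): no bracket -> illegal
(0,5): flips 1 -> legal
(0,6): no bracket -> illegal
(0,7): no bracket -> illegal
(1,3): no bracket -> illegal
(1,5): no bracket -> illegal
(1,7): no bracket -> illegal
(2,4): flips 1 -> legal
(2,6): no bracket -> illegal
(2,7): no bracket -> illegal
(3,5): flips 1 -> legal
(3,6): no bracket -> illegal
(4,0): flips 3 -> legal
(4,5): flips 1 -> legal
(5,0): flips 1 -> legal
(5,3): flips 2 -> legal
(5,4): flips 1 -> legal
(6,0): flips 2 -> legal
(6,1): flips 2 -> legal
(6,2): flips 2 -> legal
(6,3): flips 2 -> legal
W mobility = 12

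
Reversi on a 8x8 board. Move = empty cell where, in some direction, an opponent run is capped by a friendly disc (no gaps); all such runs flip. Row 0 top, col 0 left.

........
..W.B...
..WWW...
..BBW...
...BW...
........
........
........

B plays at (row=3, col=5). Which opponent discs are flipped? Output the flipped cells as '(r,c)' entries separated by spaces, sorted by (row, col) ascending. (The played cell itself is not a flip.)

Dir NW: opp run (2,4), next='.' -> no flip
Dir N: first cell '.' (not opp) -> no flip
Dir NE: first cell '.' (not opp) -> no flip
Dir W: opp run (3,4) capped by B -> flip
Dir E: first cell '.' (not opp) -> no flip
Dir SW: opp run (4,4), next='.' -> no flip
Dir S: first cell '.' (not opp) -> no flip
Dir SE: first cell '.' (not opp) -> no flip

Answer: (3,4)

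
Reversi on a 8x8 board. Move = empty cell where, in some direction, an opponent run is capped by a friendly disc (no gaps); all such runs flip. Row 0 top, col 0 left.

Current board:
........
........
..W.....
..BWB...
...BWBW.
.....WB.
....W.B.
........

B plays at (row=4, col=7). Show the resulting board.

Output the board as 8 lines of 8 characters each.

Place B at (4,7); scan 8 dirs for brackets.
Dir NW: first cell '.' (not opp) -> no flip
Dir N: first cell '.' (not opp) -> no flip
Dir NE: edge -> no flip
Dir W: opp run (4,6) capped by B -> flip
Dir E: edge -> no flip
Dir SW: first cell 'B' (not opp) -> no flip
Dir S: first cell '.' (not opp) -> no flip
Dir SE: edge -> no flip
All flips: (4,6)

Answer: ........
........
..W.....
..BWB...
...BWBBB
.....WB.
....W.B.
........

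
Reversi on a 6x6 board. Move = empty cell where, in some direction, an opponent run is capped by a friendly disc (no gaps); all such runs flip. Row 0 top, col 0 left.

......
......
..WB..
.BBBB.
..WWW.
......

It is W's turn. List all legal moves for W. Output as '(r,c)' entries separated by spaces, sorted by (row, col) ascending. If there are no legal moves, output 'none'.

(1,2): no bracket -> illegal
(1,3): flips 2 -> legal
(1,4): no bracket -> illegal
(2,0): flips 1 -> legal
(2,1): flips 1 -> legal
(2,4): flips 3 -> legal
(2,5): flips 1 -> legal
(3,0): no bracket -> illegal
(3,5): no bracket -> illegal
(4,0): flips 1 -> legal
(4,1): no bracket -> illegal
(4,5): no bracket -> illegal

Answer: (1,3) (2,0) (2,1) (2,4) (2,5) (4,0)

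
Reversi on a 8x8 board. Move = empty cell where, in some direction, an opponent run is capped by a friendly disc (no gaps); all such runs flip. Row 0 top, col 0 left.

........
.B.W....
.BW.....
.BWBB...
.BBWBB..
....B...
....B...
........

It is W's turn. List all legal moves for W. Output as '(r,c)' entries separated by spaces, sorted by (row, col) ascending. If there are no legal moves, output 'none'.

(0,0): flips 1 -> legal
(0,1): no bracket -> illegal
(0,2): no bracket -> illegal
(1,0): flips 1 -> legal
(1,2): no bracket -> illegal
(2,0): flips 1 -> legal
(2,3): flips 1 -> legal
(2,4): no bracket -> illegal
(2,5): flips 1 -> legal
(3,0): flips 1 -> legal
(3,5): flips 2 -> legal
(3,6): no bracket -> illegal
(4,0): flips 3 -> legal
(4,6): flips 2 -> legal
(5,0): flips 1 -> legal
(5,1): no bracket -> illegal
(5,2): flips 1 -> legal
(5,3): no bracket -> illegal
(5,5): flips 2 -> legal
(5,6): no bracket -> illegal
(6,3): no bracket -> illegal
(6,5): flips 1 -> legal
(7,3): no bracket -> illegal
(7,4): no bracket -> illegal
(7,5): no bracket -> illegal

Answer: (0,0) (1,0) (2,0) (2,3) (2,5) (3,0) (3,5) (4,0) (4,6) (5,0) (5,2) (5,5) (6,5)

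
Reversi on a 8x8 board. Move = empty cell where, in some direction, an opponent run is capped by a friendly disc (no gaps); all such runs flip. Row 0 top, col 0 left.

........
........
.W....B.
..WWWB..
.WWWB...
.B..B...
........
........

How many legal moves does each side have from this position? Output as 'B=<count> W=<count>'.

Answer: B=5 W=7

Derivation:
-- B to move --
(1,0): flips 3 -> legal
(1,1): no bracket -> illegal
(1,2): no bracket -> illegal
(2,0): no bracket -> illegal
(2,2): flips 1 -> legal
(2,3): no bracket -> illegal
(2,4): flips 3 -> legal
(2,5): no bracket -> illegal
(3,0): no bracket -> illegal
(3,1): flips 4 -> legal
(4,0): flips 3 -> legal
(4,5): no bracket -> illegal
(5,0): no bracket -> illegal
(5,2): no bracket -> illegal
(5,3): no bracket -> illegal
B mobility = 5
-- W to move --
(1,5): no bracket -> illegal
(1,6): no bracket -> illegal
(1,7): no bracket -> illegal
(2,4): no bracket -> illegal
(2,5): no bracket -> illegal
(2,7): no bracket -> illegal
(3,6): flips 1 -> legal
(3,7): no bracket -> illegal
(4,0): no bracket -> illegal
(4,5): flips 1 -> legal
(4,6): no bracket -> illegal
(5,0): no bracket -> illegal
(5,2): no bracket -> illegal
(5,3): no bracket -> illegal
(5,5): flips 1 -> legal
(6,0): flips 1 -> legal
(6,1): flips 1 -> legal
(6,2): no bracket -> illegal
(6,3): no bracket -> illegal
(6,4): flips 2 -> legal
(6,5): flips 1 -> legal
W mobility = 7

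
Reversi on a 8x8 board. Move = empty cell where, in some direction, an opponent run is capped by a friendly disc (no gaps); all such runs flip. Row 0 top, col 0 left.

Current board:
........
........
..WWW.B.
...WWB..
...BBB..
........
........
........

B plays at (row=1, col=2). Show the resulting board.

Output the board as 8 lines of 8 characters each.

Answer: ........
..B.....
..WBW.B.
...WBB..
...BBB..
........
........
........

Derivation:
Place B at (1,2); scan 8 dirs for brackets.
Dir NW: first cell '.' (not opp) -> no flip
Dir N: first cell '.' (not opp) -> no flip
Dir NE: first cell '.' (not opp) -> no flip
Dir W: first cell '.' (not opp) -> no flip
Dir E: first cell '.' (not opp) -> no flip
Dir SW: first cell '.' (not opp) -> no flip
Dir S: opp run (2,2), next='.' -> no flip
Dir SE: opp run (2,3) (3,4) capped by B -> flip
All flips: (2,3) (3,4)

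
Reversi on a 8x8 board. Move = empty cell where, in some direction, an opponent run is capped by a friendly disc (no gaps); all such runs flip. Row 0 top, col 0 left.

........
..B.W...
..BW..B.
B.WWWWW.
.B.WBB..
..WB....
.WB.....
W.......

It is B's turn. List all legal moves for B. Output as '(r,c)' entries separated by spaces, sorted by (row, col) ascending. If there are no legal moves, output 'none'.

Answer: (0,5) (1,3) (2,4) (2,5) (2,7) (4,2) (4,6) (5,1) (6,0) (6,3)

Derivation:
(0,3): no bracket -> illegal
(0,4): no bracket -> illegal
(0,5): flips 3 -> legal
(1,3): flips 3 -> legal
(1,5): no bracket -> illegal
(2,1): no bracket -> illegal
(2,4): flips 2 -> legal
(2,5): flips 1 -> legal
(2,7): flips 1 -> legal
(3,1): no bracket -> illegal
(3,7): no bracket -> illegal
(4,2): flips 3 -> legal
(4,6): flips 1 -> legal
(4,7): no bracket -> illegal
(5,0): no bracket -> illegal
(5,1): flips 1 -> legal
(5,4): no bracket -> illegal
(6,0): flips 1 -> legal
(6,3): flips 1 -> legal
(7,1): no bracket -> illegal
(7,2): no bracket -> illegal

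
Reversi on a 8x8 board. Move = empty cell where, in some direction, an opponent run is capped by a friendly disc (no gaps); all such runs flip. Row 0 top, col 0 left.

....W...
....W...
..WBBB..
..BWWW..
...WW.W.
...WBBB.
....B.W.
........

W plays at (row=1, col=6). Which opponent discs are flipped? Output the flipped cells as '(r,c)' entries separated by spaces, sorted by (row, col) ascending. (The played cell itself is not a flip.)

Dir NW: first cell '.' (not opp) -> no flip
Dir N: first cell '.' (not opp) -> no flip
Dir NE: first cell '.' (not opp) -> no flip
Dir W: first cell '.' (not opp) -> no flip
Dir E: first cell '.' (not opp) -> no flip
Dir SW: opp run (2,5) capped by W -> flip
Dir S: first cell '.' (not opp) -> no flip
Dir SE: first cell '.' (not opp) -> no flip

Answer: (2,5)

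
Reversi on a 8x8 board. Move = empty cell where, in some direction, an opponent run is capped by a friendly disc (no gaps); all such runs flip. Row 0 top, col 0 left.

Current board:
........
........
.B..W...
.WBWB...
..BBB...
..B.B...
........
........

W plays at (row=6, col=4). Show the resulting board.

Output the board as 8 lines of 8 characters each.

Place W at (6,4); scan 8 dirs for brackets.
Dir NW: first cell '.' (not opp) -> no flip
Dir N: opp run (5,4) (4,4) (3,4) capped by W -> flip
Dir NE: first cell '.' (not opp) -> no flip
Dir W: first cell '.' (not opp) -> no flip
Dir E: first cell '.' (not opp) -> no flip
Dir SW: first cell '.' (not opp) -> no flip
Dir S: first cell '.' (not opp) -> no flip
Dir SE: first cell '.' (not opp) -> no flip
All flips: (3,4) (4,4) (5,4)

Answer: ........
........
.B..W...
.WBWW...
..BBW...
..B.W...
....W...
........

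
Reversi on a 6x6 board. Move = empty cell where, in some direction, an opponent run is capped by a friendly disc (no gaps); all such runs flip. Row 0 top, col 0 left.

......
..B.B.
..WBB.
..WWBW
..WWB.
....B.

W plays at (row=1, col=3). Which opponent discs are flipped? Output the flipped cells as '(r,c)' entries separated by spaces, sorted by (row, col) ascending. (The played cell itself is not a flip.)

Answer: (2,3) (2,4)

Derivation:
Dir NW: first cell '.' (not opp) -> no flip
Dir N: first cell '.' (not opp) -> no flip
Dir NE: first cell '.' (not opp) -> no flip
Dir W: opp run (1,2), next='.' -> no flip
Dir E: opp run (1,4), next='.' -> no flip
Dir SW: first cell 'W' (not opp) -> no flip
Dir S: opp run (2,3) capped by W -> flip
Dir SE: opp run (2,4) capped by W -> flip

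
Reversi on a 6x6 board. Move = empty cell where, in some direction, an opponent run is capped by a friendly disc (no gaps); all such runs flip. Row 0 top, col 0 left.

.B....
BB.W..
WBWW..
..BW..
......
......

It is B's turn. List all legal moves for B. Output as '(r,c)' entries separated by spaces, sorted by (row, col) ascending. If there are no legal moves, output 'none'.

(0,2): no bracket -> illegal
(0,3): no bracket -> illegal
(0,4): no bracket -> illegal
(1,2): flips 1 -> legal
(1,4): flips 1 -> legal
(2,4): flips 2 -> legal
(3,0): flips 1 -> legal
(3,1): no bracket -> illegal
(3,4): flips 1 -> legal
(4,2): no bracket -> illegal
(4,3): no bracket -> illegal
(4,4): flips 2 -> legal

Answer: (1,2) (1,4) (2,4) (3,0) (3,4) (4,4)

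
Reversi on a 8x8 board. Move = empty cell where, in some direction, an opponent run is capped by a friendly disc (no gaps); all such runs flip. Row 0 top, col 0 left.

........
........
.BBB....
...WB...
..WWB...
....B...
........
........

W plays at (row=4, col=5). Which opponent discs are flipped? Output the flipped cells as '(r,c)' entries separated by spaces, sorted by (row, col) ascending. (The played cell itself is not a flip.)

Dir NW: opp run (3,4) (2,3), next='.' -> no flip
Dir N: first cell '.' (not opp) -> no flip
Dir NE: first cell '.' (not opp) -> no flip
Dir W: opp run (4,4) capped by W -> flip
Dir E: first cell '.' (not opp) -> no flip
Dir SW: opp run (5,4), next='.' -> no flip
Dir S: first cell '.' (not opp) -> no flip
Dir SE: first cell '.' (not opp) -> no flip

Answer: (4,4)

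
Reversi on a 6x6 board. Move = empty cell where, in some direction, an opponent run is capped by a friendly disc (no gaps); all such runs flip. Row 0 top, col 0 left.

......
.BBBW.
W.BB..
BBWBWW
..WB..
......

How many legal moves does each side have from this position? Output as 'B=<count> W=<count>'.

-- B to move --
(0,3): no bracket -> illegal
(0,4): no bracket -> illegal
(0,5): flips 1 -> legal
(1,0): flips 1 -> legal
(1,5): flips 1 -> legal
(2,1): flips 1 -> legal
(2,4): no bracket -> illegal
(2,5): flips 1 -> legal
(4,1): flips 2 -> legal
(4,4): no bracket -> illegal
(4,5): flips 1 -> legal
(5,1): flips 1 -> legal
(5,2): flips 2 -> legal
(5,3): flips 1 -> legal
B mobility = 10
-- W to move --
(0,0): no bracket -> illegal
(0,1): flips 2 -> legal
(0,2): flips 3 -> legal
(0,3): no bracket -> illegal
(0,4): no bracket -> illegal
(1,0): flips 3 -> legal
(2,1): no bracket -> illegal
(2,4): flips 1 -> legal
(4,0): flips 1 -> legal
(4,1): no bracket -> illegal
(4,4): flips 1 -> legal
(5,2): flips 1 -> legal
(5,3): no bracket -> illegal
(5,4): flips 1 -> legal
W mobility = 8

Answer: B=10 W=8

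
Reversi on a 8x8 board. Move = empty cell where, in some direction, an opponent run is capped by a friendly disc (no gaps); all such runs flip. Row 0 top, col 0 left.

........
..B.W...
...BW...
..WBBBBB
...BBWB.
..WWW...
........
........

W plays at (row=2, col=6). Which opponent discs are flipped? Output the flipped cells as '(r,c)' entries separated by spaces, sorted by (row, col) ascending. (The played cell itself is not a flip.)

Dir NW: first cell '.' (not opp) -> no flip
Dir N: first cell '.' (not opp) -> no flip
Dir NE: first cell '.' (not opp) -> no flip
Dir W: first cell '.' (not opp) -> no flip
Dir E: first cell '.' (not opp) -> no flip
Dir SW: opp run (3,5) (4,4) capped by W -> flip
Dir S: opp run (3,6) (4,6), next='.' -> no flip
Dir SE: opp run (3,7), next=edge -> no flip

Answer: (3,5) (4,4)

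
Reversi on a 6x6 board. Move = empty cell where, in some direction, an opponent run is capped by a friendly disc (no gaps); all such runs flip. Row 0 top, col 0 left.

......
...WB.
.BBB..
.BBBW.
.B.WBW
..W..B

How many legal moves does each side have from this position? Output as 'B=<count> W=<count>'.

Answer: B=8 W=6

Derivation:
-- B to move --
(0,2): no bracket -> illegal
(0,3): flips 1 -> legal
(0,4): flips 1 -> legal
(1,2): flips 1 -> legal
(2,4): flips 1 -> legal
(2,5): no bracket -> illegal
(3,5): flips 2 -> legal
(4,2): flips 1 -> legal
(5,1): no bracket -> illegal
(5,3): flips 1 -> legal
(5,4): flips 1 -> legal
B mobility = 8
-- W to move --
(0,3): no bracket -> illegal
(0,4): no bracket -> illegal
(0,5): no bracket -> illegal
(1,0): flips 2 -> legal
(1,1): no bracket -> illegal
(1,2): flips 1 -> legal
(1,5): flips 1 -> legal
(2,0): no bracket -> illegal
(2,4): no bracket -> illegal
(2,5): no bracket -> illegal
(3,0): flips 4 -> legal
(3,5): no bracket -> illegal
(4,0): flips 2 -> legal
(4,2): no bracket -> illegal
(5,0): no bracket -> illegal
(5,1): no bracket -> illegal
(5,3): no bracket -> illegal
(5,4): flips 1 -> legal
W mobility = 6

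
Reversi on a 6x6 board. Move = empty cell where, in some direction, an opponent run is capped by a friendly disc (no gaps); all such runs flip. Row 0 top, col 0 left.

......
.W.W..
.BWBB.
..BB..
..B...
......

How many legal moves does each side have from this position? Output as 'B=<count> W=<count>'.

-- B to move --
(0,0): flips 2 -> legal
(0,1): flips 1 -> legal
(0,2): flips 1 -> legal
(0,3): flips 1 -> legal
(0,4): no bracket -> illegal
(1,0): no bracket -> illegal
(1,2): flips 1 -> legal
(1,4): no bracket -> illegal
(2,0): no bracket -> illegal
(3,1): no bracket -> illegal
B mobility = 5
-- W to move --
(1,0): no bracket -> illegal
(1,2): no bracket -> illegal
(1,4): no bracket -> illegal
(1,5): no bracket -> illegal
(2,0): flips 1 -> legal
(2,5): flips 2 -> legal
(3,0): no bracket -> illegal
(3,1): flips 1 -> legal
(3,4): no bracket -> illegal
(3,5): flips 1 -> legal
(4,1): no bracket -> illegal
(4,3): flips 2 -> legal
(4,4): flips 1 -> legal
(5,1): no bracket -> illegal
(5,2): flips 2 -> legal
(5,3): no bracket -> illegal
W mobility = 7

Answer: B=5 W=7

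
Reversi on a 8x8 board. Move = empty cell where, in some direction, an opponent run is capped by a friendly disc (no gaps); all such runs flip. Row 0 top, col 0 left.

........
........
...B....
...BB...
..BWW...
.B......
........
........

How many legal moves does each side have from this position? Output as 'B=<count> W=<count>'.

Answer: B=5 W=5

Derivation:
-- B to move --
(3,2): no bracket -> illegal
(3,5): no bracket -> illegal
(4,5): flips 2 -> legal
(5,2): flips 1 -> legal
(5,3): flips 1 -> legal
(5,4): flips 1 -> legal
(5,5): flips 1 -> legal
B mobility = 5
-- W to move --
(1,2): no bracket -> illegal
(1,3): flips 2 -> legal
(1,4): no bracket -> illegal
(2,2): flips 1 -> legal
(2,4): flips 1 -> legal
(2,5): flips 1 -> legal
(3,1): no bracket -> illegal
(3,2): no bracket -> illegal
(3,5): no bracket -> illegal
(4,0): no bracket -> illegal
(4,1): flips 1 -> legal
(4,5): no bracket -> illegal
(5,0): no bracket -> illegal
(5,2): no bracket -> illegal
(5,3): no bracket -> illegal
(6,0): no bracket -> illegal
(6,1): no bracket -> illegal
(6,2): no bracket -> illegal
W mobility = 5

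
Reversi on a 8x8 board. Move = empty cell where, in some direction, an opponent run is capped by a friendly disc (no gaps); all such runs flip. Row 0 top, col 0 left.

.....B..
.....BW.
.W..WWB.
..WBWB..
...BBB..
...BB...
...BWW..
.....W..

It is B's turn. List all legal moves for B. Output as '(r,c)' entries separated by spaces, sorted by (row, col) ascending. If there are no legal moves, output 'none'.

(0,6): flips 1 -> legal
(0,7): flips 3 -> legal
(1,0): flips 2 -> legal
(1,1): no bracket -> illegal
(1,2): no bracket -> illegal
(1,3): flips 1 -> legal
(1,4): flips 2 -> legal
(1,7): flips 1 -> legal
(2,0): no bracket -> illegal
(2,2): no bracket -> illegal
(2,3): flips 3 -> legal
(2,7): flips 1 -> legal
(3,0): no bracket -> illegal
(3,1): flips 1 -> legal
(3,6): no bracket -> illegal
(4,1): no bracket -> illegal
(4,2): no bracket -> illegal
(5,5): no bracket -> illegal
(5,6): no bracket -> illegal
(6,6): flips 2 -> legal
(7,3): no bracket -> illegal
(7,4): flips 1 -> legal
(7,6): flips 1 -> legal

Answer: (0,6) (0,7) (1,0) (1,3) (1,4) (1,7) (2,3) (2,7) (3,1) (6,6) (7,4) (7,6)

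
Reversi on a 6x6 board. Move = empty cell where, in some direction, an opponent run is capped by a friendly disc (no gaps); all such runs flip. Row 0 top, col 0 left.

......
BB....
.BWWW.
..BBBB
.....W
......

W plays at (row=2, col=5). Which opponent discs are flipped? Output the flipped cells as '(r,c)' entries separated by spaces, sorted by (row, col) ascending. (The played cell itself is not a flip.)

Answer: (3,5)

Derivation:
Dir NW: first cell '.' (not opp) -> no flip
Dir N: first cell '.' (not opp) -> no flip
Dir NE: edge -> no flip
Dir W: first cell 'W' (not opp) -> no flip
Dir E: edge -> no flip
Dir SW: opp run (3,4), next='.' -> no flip
Dir S: opp run (3,5) capped by W -> flip
Dir SE: edge -> no flip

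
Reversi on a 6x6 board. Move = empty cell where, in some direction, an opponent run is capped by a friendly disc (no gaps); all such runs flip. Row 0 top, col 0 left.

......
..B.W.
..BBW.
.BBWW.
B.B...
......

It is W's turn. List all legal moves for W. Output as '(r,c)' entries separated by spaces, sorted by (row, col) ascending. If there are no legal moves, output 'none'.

(0,1): flips 2 -> legal
(0,2): no bracket -> illegal
(0,3): no bracket -> illegal
(1,1): flips 1 -> legal
(1,3): flips 1 -> legal
(2,0): no bracket -> illegal
(2,1): flips 2 -> legal
(3,0): flips 2 -> legal
(4,1): flips 2 -> legal
(4,3): no bracket -> illegal
(5,0): no bracket -> illegal
(5,1): flips 1 -> legal
(5,2): no bracket -> illegal
(5,3): no bracket -> illegal

Answer: (0,1) (1,1) (1,3) (2,1) (3,0) (4,1) (5,1)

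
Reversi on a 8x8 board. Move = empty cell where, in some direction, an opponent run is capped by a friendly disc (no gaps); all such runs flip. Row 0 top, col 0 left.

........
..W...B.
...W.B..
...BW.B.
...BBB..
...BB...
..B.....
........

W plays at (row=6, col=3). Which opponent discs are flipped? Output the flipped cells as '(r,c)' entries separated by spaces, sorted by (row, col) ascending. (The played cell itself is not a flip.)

Answer: (3,3) (4,3) (5,3)

Derivation:
Dir NW: first cell '.' (not opp) -> no flip
Dir N: opp run (5,3) (4,3) (3,3) capped by W -> flip
Dir NE: opp run (5,4) (4,5) (3,6), next='.' -> no flip
Dir W: opp run (6,2), next='.' -> no flip
Dir E: first cell '.' (not opp) -> no flip
Dir SW: first cell '.' (not opp) -> no flip
Dir S: first cell '.' (not opp) -> no flip
Dir SE: first cell '.' (not opp) -> no flip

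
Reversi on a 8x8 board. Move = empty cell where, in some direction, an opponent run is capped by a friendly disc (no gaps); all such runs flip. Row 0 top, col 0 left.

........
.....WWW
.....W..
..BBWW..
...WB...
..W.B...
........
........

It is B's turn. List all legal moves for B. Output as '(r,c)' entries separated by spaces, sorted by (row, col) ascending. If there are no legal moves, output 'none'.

(0,4): no bracket -> illegal
(0,5): no bracket -> illegal
(0,6): no bracket -> illegal
(0,7): no bracket -> illegal
(1,4): no bracket -> illegal
(2,3): no bracket -> illegal
(2,4): flips 1 -> legal
(2,6): flips 1 -> legal
(2,7): no bracket -> illegal
(3,6): flips 2 -> legal
(4,1): no bracket -> illegal
(4,2): flips 1 -> legal
(4,5): no bracket -> illegal
(4,6): no bracket -> illegal
(5,1): no bracket -> illegal
(5,3): flips 1 -> legal
(6,1): no bracket -> illegal
(6,2): no bracket -> illegal
(6,3): no bracket -> illegal

Answer: (2,4) (2,6) (3,6) (4,2) (5,3)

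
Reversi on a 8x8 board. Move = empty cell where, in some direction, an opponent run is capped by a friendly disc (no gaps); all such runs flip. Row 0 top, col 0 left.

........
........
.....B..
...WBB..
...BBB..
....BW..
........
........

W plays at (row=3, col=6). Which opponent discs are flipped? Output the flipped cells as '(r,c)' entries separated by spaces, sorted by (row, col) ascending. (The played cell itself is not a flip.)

Dir NW: opp run (2,5), next='.' -> no flip
Dir N: first cell '.' (not opp) -> no flip
Dir NE: first cell '.' (not opp) -> no flip
Dir W: opp run (3,5) (3,4) capped by W -> flip
Dir E: first cell '.' (not opp) -> no flip
Dir SW: opp run (4,5) (5,4), next='.' -> no flip
Dir S: first cell '.' (not opp) -> no flip
Dir SE: first cell '.' (not opp) -> no flip

Answer: (3,4) (3,5)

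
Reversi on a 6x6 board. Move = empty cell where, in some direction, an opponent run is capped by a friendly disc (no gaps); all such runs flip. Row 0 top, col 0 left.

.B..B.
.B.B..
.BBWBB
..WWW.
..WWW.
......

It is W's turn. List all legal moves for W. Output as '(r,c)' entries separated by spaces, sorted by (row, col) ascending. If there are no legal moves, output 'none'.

Answer: (0,0) (0,3) (1,0) (1,2) (1,4) (1,5) (2,0)

Derivation:
(0,0): flips 2 -> legal
(0,2): no bracket -> illegal
(0,3): flips 1 -> legal
(0,5): no bracket -> illegal
(1,0): flips 1 -> legal
(1,2): flips 1 -> legal
(1,4): flips 1 -> legal
(1,5): flips 1 -> legal
(2,0): flips 2 -> legal
(3,0): no bracket -> illegal
(3,1): no bracket -> illegal
(3,5): no bracket -> illegal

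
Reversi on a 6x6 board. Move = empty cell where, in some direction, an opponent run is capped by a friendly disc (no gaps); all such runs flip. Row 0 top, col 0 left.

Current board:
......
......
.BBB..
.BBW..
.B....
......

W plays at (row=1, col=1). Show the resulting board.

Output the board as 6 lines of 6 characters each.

Answer: ......
.W....
.BWB..
.BBW..
.B....
......

Derivation:
Place W at (1,1); scan 8 dirs for brackets.
Dir NW: first cell '.' (not opp) -> no flip
Dir N: first cell '.' (not opp) -> no flip
Dir NE: first cell '.' (not opp) -> no flip
Dir W: first cell '.' (not opp) -> no flip
Dir E: first cell '.' (not opp) -> no flip
Dir SW: first cell '.' (not opp) -> no flip
Dir S: opp run (2,1) (3,1) (4,1), next='.' -> no flip
Dir SE: opp run (2,2) capped by W -> flip
All flips: (2,2)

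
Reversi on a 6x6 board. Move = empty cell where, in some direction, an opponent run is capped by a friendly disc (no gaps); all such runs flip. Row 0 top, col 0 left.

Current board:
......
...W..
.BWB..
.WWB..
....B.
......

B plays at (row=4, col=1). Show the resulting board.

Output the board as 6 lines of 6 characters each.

Place B at (4,1); scan 8 dirs for brackets.
Dir NW: first cell '.' (not opp) -> no flip
Dir N: opp run (3,1) capped by B -> flip
Dir NE: opp run (3,2) capped by B -> flip
Dir W: first cell '.' (not opp) -> no flip
Dir E: first cell '.' (not opp) -> no flip
Dir SW: first cell '.' (not opp) -> no flip
Dir S: first cell '.' (not opp) -> no flip
Dir SE: first cell '.' (not opp) -> no flip
All flips: (3,1) (3,2)

Answer: ......
...W..
.BWB..
.BBB..
.B..B.
......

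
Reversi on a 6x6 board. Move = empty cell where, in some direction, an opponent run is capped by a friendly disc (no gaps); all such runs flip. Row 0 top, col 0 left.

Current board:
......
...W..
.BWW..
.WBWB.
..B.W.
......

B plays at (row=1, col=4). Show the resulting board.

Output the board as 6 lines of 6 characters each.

Answer: ......
...WB.
.BWB..
.WBWB.
..B.W.
......

Derivation:
Place B at (1,4); scan 8 dirs for brackets.
Dir NW: first cell '.' (not opp) -> no flip
Dir N: first cell '.' (not opp) -> no flip
Dir NE: first cell '.' (not opp) -> no flip
Dir W: opp run (1,3), next='.' -> no flip
Dir E: first cell '.' (not opp) -> no flip
Dir SW: opp run (2,3) capped by B -> flip
Dir S: first cell '.' (not opp) -> no flip
Dir SE: first cell '.' (not opp) -> no flip
All flips: (2,3)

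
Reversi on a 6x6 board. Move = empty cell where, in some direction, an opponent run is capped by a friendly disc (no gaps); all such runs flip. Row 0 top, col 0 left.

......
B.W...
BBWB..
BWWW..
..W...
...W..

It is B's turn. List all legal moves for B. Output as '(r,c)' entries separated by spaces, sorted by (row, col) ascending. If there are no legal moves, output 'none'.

(0,1): flips 1 -> legal
(0,2): no bracket -> illegal
(0,3): flips 1 -> legal
(1,1): no bracket -> illegal
(1,3): no bracket -> illegal
(2,4): no bracket -> illegal
(3,4): flips 3 -> legal
(4,0): no bracket -> illegal
(4,1): flips 2 -> legal
(4,3): flips 2 -> legal
(4,4): no bracket -> illegal
(5,1): no bracket -> illegal
(5,2): no bracket -> illegal
(5,4): no bracket -> illegal

Answer: (0,1) (0,3) (3,4) (4,1) (4,3)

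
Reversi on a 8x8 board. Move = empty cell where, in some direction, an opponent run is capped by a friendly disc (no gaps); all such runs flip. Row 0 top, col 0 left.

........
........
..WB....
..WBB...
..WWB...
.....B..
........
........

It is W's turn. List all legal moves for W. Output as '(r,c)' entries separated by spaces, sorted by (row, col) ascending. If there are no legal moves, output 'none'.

Answer: (1,3) (1,4) (2,4) (2,5) (3,5) (4,5) (6,6)

Derivation:
(1,2): no bracket -> illegal
(1,3): flips 2 -> legal
(1,4): flips 1 -> legal
(2,4): flips 2 -> legal
(2,5): flips 1 -> legal
(3,5): flips 2 -> legal
(4,5): flips 1 -> legal
(4,6): no bracket -> illegal
(5,3): no bracket -> illegal
(5,4): no bracket -> illegal
(5,6): no bracket -> illegal
(6,4): no bracket -> illegal
(6,5): no bracket -> illegal
(6,6): flips 3 -> legal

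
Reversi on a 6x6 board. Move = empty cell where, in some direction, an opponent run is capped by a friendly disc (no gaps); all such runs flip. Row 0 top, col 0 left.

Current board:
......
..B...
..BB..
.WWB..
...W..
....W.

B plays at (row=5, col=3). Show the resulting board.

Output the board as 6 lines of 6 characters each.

Answer: ......
..B...
..BB..
.WWB..
...B..
...BW.

Derivation:
Place B at (5,3); scan 8 dirs for brackets.
Dir NW: first cell '.' (not opp) -> no flip
Dir N: opp run (4,3) capped by B -> flip
Dir NE: first cell '.' (not opp) -> no flip
Dir W: first cell '.' (not opp) -> no flip
Dir E: opp run (5,4), next='.' -> no flip
Dir SW: edge -> no flip
Dir S: edge -> no flip
Dir SE: edge -> no flip
All flips: (4,3)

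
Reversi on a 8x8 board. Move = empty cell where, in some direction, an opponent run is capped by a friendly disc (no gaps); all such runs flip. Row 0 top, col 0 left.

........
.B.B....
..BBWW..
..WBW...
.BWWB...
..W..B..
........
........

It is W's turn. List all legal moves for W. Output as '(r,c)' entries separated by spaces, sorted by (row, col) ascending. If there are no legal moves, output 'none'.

Answer: (0,2) (0,3) (1,2) (1,4) (2,1) (3,0) (4,0) (4,5) (5,0) (5,4)

Derivation:
(0,0): no bracket -> illegal
(0,1): no bracket -> illegal
(0,2): flips 1 -> legal
(0,3): flips 3 -> legal
(0,4): no bracket -> illegal
(1,0): no bracket -> illegal
(1,2): flips 2 -> legal
(1,4): flips 1 -> legal
(2,0): no bracket -> illegal
(2,1): flips 2 -> legal
(3,0): flips 1 -> legal
(3,1): no bracket -> illegal
(3,5): no bracket -> illegal
(4,0): flips 1 -> legal
(4,5): flips 1 -> legal
(4,6): no bracket -> illegal
(5,0): flips 1 -> legal
(5,1): no bracket -> illegal
(5,3): no bracket -> illegal
(5,4): flips 1 -> legal
(5,6): no bracket -> illegal
(6,4): no bracket -> illegal
(6,5): no bracket -> illegal
(6,6): no bracket -> illegal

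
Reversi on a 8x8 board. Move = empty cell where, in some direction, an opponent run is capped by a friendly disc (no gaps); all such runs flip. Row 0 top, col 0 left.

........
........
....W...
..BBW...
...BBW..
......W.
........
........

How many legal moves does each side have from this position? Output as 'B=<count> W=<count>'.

Answer: B=5 W=4

Derivation:
-- B to move --
(1,3): no bracket -> illegal
(1,4): flips 2 -> legal
(1,5): flips 1 -> legal
(2,3): no bracket -> illegal
(2,5): flips 1 -> legal
(3,5): flips 1 -> legal
(3,6): no bracket -> illegal
(4,6): flips 1 -> legal
(4,7): no bracket -> illegal
(5,4): no bracket -> illegal
(5,5): no bracket -> illegal
(5,7): no bracket -> illegal
(6,5): no bracket -> illegal
(6,6): no bracket -> illegal
(6,7): no bracket -> illegal
B mobility = 5
-- W to move --
(2,1): no bracket -> illegal
(2,2): no bracket -> illegal
(2,3): no bracket -> illegal
(3,1): flips 2 -> legal
(3,5): no bracket -> illegal
(4,1): no bracket -> illegal
(4,2): flips 3 -> legal
(5,2): flips 1 -> legal
(5,3): no bracket -> illegal
(5,4): flips 1 -> legal
(5,5): no bracket -> illegal
W mobility = 4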